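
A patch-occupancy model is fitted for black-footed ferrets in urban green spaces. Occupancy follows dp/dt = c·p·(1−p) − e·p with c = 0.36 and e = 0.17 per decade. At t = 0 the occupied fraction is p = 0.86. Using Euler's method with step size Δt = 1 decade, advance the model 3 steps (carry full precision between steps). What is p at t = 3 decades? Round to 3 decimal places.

0.653

Update rule: p ← p + [c·p·(1−p) − e·p]·Δt with Δt = 1.
  1  |  dp/dt·Δt = -0.102856  |  p_1 = 0.757144
  2  |  dp/dt·Δt = -0.062519  |  p_2 = 0.694625
  3  |  dp/dt·Δt = -0.041723  |  p_3 = 0.652903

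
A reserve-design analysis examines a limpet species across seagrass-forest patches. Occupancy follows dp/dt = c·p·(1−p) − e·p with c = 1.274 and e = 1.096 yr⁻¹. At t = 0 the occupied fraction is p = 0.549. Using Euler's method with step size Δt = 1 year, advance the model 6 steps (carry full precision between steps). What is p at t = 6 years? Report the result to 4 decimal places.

Update rule: p ← p + [c·p·(1−p) − e·p]·Δt with Δt = 1.
  1  |  dp/dt·Δt = -0.286263  |  p_1 = 0.262737
  2  |  dp/dt·Δt = -0.041178  |  p_2 = 0.221559
  3  |  dp/dt·Δt = -0.023101  |  p_3 = 0.198458
  4  |  dp/dt·Δt = -0.014852  |  p_4 = 0.183606
  5  |  dp/dt·Δt = -0.010266  |  p_5 = 0.173340
  6  |  dp/dt·Δt = -0.007425  |  p_6 = 0.165915

0.1659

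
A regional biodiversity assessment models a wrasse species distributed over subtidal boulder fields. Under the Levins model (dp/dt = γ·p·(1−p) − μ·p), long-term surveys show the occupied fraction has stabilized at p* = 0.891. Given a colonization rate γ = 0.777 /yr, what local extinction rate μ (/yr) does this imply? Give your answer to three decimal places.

0.085

At equilibrium γ(1−p*) = μ.
μ = 0.777 × (1 − 0.891) = 0.777 × 0.1090 = 0.0847.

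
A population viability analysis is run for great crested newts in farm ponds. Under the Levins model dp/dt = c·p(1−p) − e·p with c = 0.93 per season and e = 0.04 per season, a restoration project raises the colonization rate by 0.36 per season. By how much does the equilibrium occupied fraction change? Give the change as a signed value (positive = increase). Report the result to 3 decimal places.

Before: p* = 1 − 0.04/0.93 = 0.9570.
After the change, c = 1.29, e = 0.04, so p* = 1 − 0.04/1.29 = 0.9690.
Δp* = 0.9690 − 0.9570 = +0.0120.

0.012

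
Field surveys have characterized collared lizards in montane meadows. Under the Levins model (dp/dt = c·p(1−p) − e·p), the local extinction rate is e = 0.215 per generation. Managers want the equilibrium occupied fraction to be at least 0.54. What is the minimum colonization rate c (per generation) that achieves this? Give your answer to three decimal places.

p* = 1 − e/c ≥ 0.54 requires e/c ≤ 0.4600, i.e. c ≥ e/0.4600.
c_min = 0.215/0.4600 = 0.4674.

0.467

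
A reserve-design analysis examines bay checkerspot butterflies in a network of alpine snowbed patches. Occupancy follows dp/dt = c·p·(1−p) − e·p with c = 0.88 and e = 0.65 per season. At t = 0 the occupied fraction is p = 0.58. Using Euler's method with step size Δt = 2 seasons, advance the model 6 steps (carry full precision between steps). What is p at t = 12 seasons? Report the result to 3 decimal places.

Update rule: p ← p + [c·p·(1−p) − e·p]·Δt with Δt = 2.
step 1: Δp = -0.32526, p = 0.25474
step 2: Δp = +0.00297, p = 0.25771
step 3: Δp = +0.00166, p = 0.25937
step 4: Δp = +0.00091, p = 0.26028
step 5: Δp = +0.00050, p = 0.26078
step 6: Δp = +0.00027, p = 0.26105

0.261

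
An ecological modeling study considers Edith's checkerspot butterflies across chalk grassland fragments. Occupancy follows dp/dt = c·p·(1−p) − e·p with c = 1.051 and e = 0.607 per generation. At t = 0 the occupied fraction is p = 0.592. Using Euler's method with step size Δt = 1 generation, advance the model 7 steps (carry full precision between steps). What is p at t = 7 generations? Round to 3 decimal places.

0.424

Update rule: p ← p + [c·p·(1−p) − e·p]·Δt with Δt = 1.
step 1: Δp = -0.10549, p = 0.48651
step 2: Δp = -0.03275, p = 0.45376
step 3: Δp = -0.01493, p = 0.43883
step 4: Δp = -0.00755, p = 0.43128
step 5: Δp = -0.00400, p = 0.42728
step 6: Δp = -0.00217, p = 0.42511
step 7: Δp = -0.00119, p = 0.42392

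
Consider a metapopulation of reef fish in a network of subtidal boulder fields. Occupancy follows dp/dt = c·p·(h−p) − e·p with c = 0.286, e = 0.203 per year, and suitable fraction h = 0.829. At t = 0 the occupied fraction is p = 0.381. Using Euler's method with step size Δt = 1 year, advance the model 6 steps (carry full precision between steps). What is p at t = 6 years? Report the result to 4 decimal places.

Update rule: p ← p + [c·p·(h−p) − e·p]·Δt with Δt = 1.
step 1: Δp = -0.02853, p = 0.35247
step 2: Δp = -0.02351, p = 0.32896
step 3: Δp = -0.01973, p = 0.30923
step 4: Δp = -0.01680, p = 0.29242
step 5: Δp = -0.01449, p = 0.27793
step 6: Δp = -0.01262, p = 0.26532

0.2653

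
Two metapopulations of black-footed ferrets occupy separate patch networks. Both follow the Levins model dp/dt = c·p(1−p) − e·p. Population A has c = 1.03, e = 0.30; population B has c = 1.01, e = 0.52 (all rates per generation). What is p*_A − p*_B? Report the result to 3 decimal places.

A: p*_A = 1 − 0.30/1.03 = 0.7087.
B: p*_B = 1 − 0.52/1.01 = 0.4851.
p*_A − p*_B = 0.7087 − 0.4851 = 0.2236.

0.224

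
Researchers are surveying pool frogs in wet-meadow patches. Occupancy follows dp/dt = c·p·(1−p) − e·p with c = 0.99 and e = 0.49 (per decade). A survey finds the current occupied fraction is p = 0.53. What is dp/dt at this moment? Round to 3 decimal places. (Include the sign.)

-0.013

Colonization term: c·p·(1−p) = 0.99×0.53×0.4700 = 0.24661.
Extinction term: e·p = 0.25970.
dp/dt = 0.24661 − 0.25970 = -0.01309.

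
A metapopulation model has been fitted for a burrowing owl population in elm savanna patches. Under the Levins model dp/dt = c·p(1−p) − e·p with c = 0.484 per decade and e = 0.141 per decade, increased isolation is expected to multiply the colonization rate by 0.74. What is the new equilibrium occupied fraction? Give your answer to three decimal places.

Before: p* = 1 − 0.141/0.484 = 0.7087.
After the change, c = 0.35816, e = 0.141, so p* = 1 − 0.141/0.35816 = 0.6063.

0.606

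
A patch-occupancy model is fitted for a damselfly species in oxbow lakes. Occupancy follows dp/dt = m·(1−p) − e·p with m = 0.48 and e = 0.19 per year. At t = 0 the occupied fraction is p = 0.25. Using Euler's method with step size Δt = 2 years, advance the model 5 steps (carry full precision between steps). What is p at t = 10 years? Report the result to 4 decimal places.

0.7185

Update rule: p ← p + [m·(1−p) − e·p]·Δt with Δt = 2.
p: 0.25000 → 0.87500  (Δp = +0.62500)
p: 0.87500 → 0.66250  (Δp = -0.21250)
p: 0.66250 → 0.73475  (Δp = +0.07225)
p: 0.73475 → 0.71019  (Δp = -0.02457)
p: 0.71019 → 0.71854  (Δp = +0.00835)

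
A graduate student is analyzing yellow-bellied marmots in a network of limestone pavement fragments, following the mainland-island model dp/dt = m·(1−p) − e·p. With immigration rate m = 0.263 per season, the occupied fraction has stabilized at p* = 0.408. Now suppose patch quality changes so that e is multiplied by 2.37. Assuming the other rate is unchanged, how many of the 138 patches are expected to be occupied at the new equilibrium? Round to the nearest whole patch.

31

Balance m(1−p*) = e·p* gives e = m(1−p*)/p* = 0.263×0.59200/0.40800 = 0.38161.
New p* = m/(m+e) = 0.26300/(0.26300+0.90442) = 0.22528.
Expected occupied = 138 × 0.22528 = 31.09 ≈ 31.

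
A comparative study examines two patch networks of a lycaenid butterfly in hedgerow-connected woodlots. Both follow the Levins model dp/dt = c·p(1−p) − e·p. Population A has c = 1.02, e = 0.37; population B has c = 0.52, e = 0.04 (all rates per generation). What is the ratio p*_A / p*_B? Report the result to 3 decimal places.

0.690

A: p*_A = 1 − 0.37/1.02 = 0.6373.
B: p*_B = 1 − 0.04/0.52 = 0.9231.
p*_A / p*_B = 0.6373/0.9231 = 0.6904.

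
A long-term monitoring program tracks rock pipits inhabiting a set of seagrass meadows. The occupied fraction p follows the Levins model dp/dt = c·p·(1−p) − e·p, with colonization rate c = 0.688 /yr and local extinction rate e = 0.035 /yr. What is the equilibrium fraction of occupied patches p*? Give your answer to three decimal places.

At equilibrium, colonization balances extinction: c·p*·(1−p*) = e·p*.
So p* = 1 − e/c = 1 − 0.035/0.688 = 1 − 0.0509 = 0.9491.

0.949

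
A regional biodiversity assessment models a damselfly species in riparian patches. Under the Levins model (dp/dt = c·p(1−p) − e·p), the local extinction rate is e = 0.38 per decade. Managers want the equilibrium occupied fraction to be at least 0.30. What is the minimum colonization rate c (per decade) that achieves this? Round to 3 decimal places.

p* = 1 − e/c ≥ 0.30 requires e/c ≤ 0.7000, i.e. c ≥ e/0.7000.
c_min = 0.38/0.7000 = 0.5429.

0.543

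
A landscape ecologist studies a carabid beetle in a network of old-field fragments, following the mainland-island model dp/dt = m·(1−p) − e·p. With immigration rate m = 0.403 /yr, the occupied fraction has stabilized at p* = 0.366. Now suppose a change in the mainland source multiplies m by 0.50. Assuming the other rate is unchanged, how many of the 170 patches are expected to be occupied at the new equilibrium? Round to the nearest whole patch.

Balance m(1−p*) = e·p* gives e = m(1−p*)/p* = 0.403×0.63400/0.36600 = 0.69809.
New p* = m/(m+e) = 0.20150/(0.20150+0.69809) = 0.22399.
Expected occupied = 170 × 0.22399 = 38.08 ≈ 38.

38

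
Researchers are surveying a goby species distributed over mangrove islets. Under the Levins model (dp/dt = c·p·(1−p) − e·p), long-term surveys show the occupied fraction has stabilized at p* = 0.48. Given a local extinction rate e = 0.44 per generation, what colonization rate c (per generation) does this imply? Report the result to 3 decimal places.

At equilibrium c(1−p*) = e, so c = e/(1−p*).
c = 0.44/(1 − 0.48) = 0.44/0.5200 = 0.8462.

0.846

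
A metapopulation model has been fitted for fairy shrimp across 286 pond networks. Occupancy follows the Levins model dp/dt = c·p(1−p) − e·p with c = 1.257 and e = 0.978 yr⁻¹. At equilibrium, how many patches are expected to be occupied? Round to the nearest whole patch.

p* = 1 − e/c = 1 − 0.978/1.257 = 0.2220.
Expected occupied patches = N × p* = 286 × 0.2220 = 63.48 ≈ 63.

63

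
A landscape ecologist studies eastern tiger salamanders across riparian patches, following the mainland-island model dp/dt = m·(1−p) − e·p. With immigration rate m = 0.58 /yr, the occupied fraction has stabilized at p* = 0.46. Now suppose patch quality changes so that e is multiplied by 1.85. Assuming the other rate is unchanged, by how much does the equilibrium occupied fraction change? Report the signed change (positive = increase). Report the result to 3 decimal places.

-0.145

Balance m(1−p*) = e·p* gives e = m(1−p*)/p* = 0.58×0.54000/0.46000 = 0.68087.
New p* = m/(m+e) = 0.58000/(0.58000+1.25961) = 0.31528.
Δp* = 0.31528 − 0.46000 = -0.14472.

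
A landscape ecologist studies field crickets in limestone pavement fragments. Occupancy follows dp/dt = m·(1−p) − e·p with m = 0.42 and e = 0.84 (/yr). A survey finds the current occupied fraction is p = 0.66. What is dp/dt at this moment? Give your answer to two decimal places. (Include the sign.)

-0.41

Colonization term: m·(1−p) = 0.42×0.3400 = 0.14280.
Extinction term: e·p = 0.55440.
dp/dt = 0.14280 − 0.55440 = -0.41160.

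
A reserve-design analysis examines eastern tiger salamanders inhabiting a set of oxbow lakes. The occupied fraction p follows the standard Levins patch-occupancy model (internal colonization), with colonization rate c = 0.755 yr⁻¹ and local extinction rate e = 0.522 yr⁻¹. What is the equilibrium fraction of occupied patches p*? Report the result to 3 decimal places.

Setting dp/dt = 0 and dividing through by p* gives c·(1−p*) = e.
So p* = 1 − e/c = 1 − 0.522/0.755 = 1 − 0.6914 = 0.3086.

0.309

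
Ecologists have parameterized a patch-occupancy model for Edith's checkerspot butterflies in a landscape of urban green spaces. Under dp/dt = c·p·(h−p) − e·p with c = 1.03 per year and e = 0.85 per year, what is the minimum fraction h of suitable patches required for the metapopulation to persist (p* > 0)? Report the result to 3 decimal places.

p* = h − e/c is positive only when h > e/c.
h_min = e/c = 0.85/1.03 = 0.8252.

0.825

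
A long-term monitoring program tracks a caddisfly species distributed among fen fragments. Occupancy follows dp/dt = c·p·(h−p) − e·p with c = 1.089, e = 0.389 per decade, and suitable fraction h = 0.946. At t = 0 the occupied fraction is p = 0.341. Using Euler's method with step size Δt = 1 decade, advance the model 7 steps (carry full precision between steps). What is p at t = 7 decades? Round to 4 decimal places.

0.5881

Update rule: p ← p + [c·p·(h−p) − e·p]·Δt with Δt = 1.
step 1: Δp = +0.09202, p = 0.43302
step 2: Δp = +0.07346, p = 0.50647
step 3: Δp = +0.04540, p = 0.55188
step 4: Δp = +0.02219, p = 0.57406
step 5: Δp = +0.00921, p = 0.58327
step 6: Δp = +0.00351, p = 0.58678
step 7: Δp = +0.00129, p = 0.58806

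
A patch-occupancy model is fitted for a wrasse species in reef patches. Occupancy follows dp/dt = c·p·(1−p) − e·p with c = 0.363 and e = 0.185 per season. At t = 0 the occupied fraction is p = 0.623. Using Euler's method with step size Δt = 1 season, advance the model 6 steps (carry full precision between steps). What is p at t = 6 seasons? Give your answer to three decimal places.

Update rule: p ← p + [c·p·(1−p) − e·p]·Δt with Δt = 1.
  1  |  dp/dt·Δt = -0.029997  |  p_1 = 0.593003
  2  |  dp/dt·Δt = -0.022095  |  p_2 = 0.570908
  3  |  dp/dt·Δt = -0.016693  |  p_3 = 0.554215
  4  |  dp/dt·Δt = -0.012847  |  p_4 = 0.541368
  5  |  dp/dt·Δt = -0.010024  |  p_5 = 0.531344
  6  |  dp/dt·Δt = -0.007905  |  p_6 = 0.523439

0.523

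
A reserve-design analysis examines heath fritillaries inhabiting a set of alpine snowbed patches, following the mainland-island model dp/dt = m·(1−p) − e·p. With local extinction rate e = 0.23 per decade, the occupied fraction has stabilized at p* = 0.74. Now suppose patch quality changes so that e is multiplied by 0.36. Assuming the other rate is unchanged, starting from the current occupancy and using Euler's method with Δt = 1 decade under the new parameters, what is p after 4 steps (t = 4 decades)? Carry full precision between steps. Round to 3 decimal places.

0.887

Balance m(1−p*) = e·p* gives m = e·p*/(1−p*) = 0.23×0.74000/0.26000 = 0.65462.
Starting from p₀ = 0.74000; update p ← p + (dp/dt)·Δt with the new parameters.
t = 1: p = 0.74000 + (+0.10893) = 0.84893
t = 2: p = 0.84893 + (+0.02860) = 0.87753
t = 3: p = 0.87753 + (+0.00751) = 0.88504
t = 4: p = 0.88504 + (+0.00197) = 0.88701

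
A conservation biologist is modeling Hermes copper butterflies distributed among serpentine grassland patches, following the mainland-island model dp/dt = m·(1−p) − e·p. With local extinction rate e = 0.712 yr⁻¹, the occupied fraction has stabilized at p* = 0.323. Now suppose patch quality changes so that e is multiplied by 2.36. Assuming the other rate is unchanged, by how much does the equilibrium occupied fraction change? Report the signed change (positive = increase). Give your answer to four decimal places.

-0.1548

Balance m(1−p*) = e·p* gives m = e·p*/(1−p*) = 0.712×0.32300/0.67700 = 0.33970.
New p* = m/(m+e) = 0.33970/(0.33970+1.68032) = 0.16817.
Δp* = 0.16817 − 0.32300 = -0.15483.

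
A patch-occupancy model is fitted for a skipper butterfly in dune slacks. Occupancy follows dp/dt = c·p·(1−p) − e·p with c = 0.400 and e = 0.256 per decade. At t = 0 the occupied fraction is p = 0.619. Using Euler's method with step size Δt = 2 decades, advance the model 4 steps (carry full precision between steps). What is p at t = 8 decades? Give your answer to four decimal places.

0.3945

Update rule: p ← p + [c·p·(1−p) − e·p]·Δt with Δt = 2.
t = 2: p = 0.61900 + (-0.12826) = 0.49074
t = 4: p = 0.49074 + (-0.05133) = 0.43941
t = 6: p = 0.43941 + (-0.02792) = 0.41150
t = 8: p = 0.41150 + (-0.01695) = 0.39454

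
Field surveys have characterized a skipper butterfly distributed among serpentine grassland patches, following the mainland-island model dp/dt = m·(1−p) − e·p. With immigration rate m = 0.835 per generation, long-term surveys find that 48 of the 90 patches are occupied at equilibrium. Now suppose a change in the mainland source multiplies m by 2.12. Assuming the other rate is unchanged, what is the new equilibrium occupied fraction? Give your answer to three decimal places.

Observed p* = 48/90 = 0.53333.
Balance m(1−p*) = e·p* gives e = m(1−p*)/p* = 0.835×0.46667/0.53333 = 0.73063.
New p* = m/(m+e) = 1.77020/(1.77020+0.73063) = 0.70784.

0.708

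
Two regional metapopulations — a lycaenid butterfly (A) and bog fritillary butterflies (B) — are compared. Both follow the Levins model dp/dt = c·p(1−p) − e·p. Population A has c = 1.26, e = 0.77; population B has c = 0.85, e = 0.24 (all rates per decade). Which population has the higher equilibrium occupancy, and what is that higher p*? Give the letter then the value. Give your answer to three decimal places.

B, 0.718

A: p*_A = 1 − 0.77/1.26 = 0.3889.
B: p*_B = 1 − 0.24/0.85 = 0.7176.
B is higher at 0.7176.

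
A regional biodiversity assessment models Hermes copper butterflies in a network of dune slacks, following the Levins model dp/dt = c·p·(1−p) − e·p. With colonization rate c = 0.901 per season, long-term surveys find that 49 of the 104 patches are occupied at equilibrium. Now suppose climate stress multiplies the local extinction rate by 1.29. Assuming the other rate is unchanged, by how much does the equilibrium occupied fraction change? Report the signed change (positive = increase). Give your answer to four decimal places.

-0.1534

Observed p* = 49/104 = 0.47115.
Balance c(1−p*) = e gives e = 0.901×(1 − 0.47115) = 0.47649.
New p* = 1 − e/c = 1 − 0.61467/0.90100 = 0.31779.
Δp* = 0.31779 − 0.47115 = -0.15336.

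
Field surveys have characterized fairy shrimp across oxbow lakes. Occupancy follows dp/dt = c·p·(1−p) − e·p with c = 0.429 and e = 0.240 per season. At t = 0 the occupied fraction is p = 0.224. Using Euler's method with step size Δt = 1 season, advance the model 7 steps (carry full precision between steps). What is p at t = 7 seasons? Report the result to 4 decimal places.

Update rule: p ← p + [c·p·(1−p) − e·p]·Δt with Δt = 1.
  1  |  dp/dt·Δt = +0.020810  |  p_1 = 0.244810
  2  |  dp/dt·Δt = +0.020558  |  p_2 = 0.265369
  3  |  dp/dt·Δt = +0.019944  |  p_3 = 0.285313
  4  |  dp/dt·Δt = +0.019002  |  p_4 = 0.304315
  5  |  dp/dt·Δt = +0.017787  |  p_5 = 0.322102
  6  |  dp/dt·Δt = +0.016369  |  p_6 = 0.338471
  7  |  dp/dt·Δt = +0.014824  |  p_7 = 0.353294

0.3533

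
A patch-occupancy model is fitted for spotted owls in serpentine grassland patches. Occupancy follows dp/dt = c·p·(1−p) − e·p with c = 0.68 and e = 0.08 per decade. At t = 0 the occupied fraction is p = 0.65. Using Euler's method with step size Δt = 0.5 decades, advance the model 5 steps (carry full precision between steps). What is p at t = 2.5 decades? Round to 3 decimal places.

0.827

Update rule: p ← p + [c·p·(1−p) − e·p]·Δt with Δt = 0.5.
t = 0.5: p = 0.65000 + (+0.05135) = 0.70135
t = 1: p = 0.70135 + (+0.04316) = 0.74451
t = 1.5: p = 0.74451 + (+0.03489) = 0.77940
t = 2: p = 0.77940 + (+0.02728) = 0.80669
t = 2.5: p = 0.80669 + (+0.02075) = 0.82744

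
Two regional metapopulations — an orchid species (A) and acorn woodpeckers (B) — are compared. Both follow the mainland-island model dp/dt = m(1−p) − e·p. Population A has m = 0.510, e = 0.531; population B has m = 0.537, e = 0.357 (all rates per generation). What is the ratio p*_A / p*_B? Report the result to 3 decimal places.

A: p*_A = m/(m+e) = 0.510/1.0410 = 0.4899.
B: p*_B = 0.537/0.8940 = 0.6007.
p*_A / p*_B = 0.4899/0.6007 = 0.8156.

0.816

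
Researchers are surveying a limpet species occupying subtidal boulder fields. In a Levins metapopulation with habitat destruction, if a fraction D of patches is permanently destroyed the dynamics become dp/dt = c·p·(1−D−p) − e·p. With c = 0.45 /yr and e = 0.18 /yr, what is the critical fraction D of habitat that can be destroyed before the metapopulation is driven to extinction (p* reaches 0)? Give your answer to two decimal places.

The nontrivial equilibrium is p* = (1−D) − e/c; extinction occurs when this hits zero.
So D_crit = 1 − e/c = 1 − 0.18/0.45 = 1 − 0.4000 = 0.6000.
This equals the undisturbed p*, a classic result of Lande's extension.

0.60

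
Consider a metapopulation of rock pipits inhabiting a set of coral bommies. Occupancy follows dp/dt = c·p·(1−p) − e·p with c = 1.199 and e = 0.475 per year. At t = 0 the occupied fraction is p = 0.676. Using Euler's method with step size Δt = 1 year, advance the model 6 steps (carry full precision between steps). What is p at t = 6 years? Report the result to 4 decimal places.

Update rule: p ← p + [c·p·(1−p) − e·p]·Δt with Δt = 1.
step 1: Δp = -0.05849, p = 0.61751
step 2: Δp = -0.01012, p = 0.60739
step 3: Δp = -0.00259, p = 0.60480
step 4: Δp = -0.00070, p = 0.60410
step 5: Δp = -0.00019, p = 0.60391
step 6: Δp = -0.00005, p = 0.60386

0.6039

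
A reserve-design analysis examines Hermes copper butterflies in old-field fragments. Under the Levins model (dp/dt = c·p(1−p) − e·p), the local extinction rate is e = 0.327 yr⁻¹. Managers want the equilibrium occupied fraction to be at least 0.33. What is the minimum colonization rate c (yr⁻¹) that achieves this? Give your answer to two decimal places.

p* = 1 − e/c ≥ 0.33 requires e/c ≤ 0.6700, i.e. c ≥ e/0.6700.
c_min = 0.327/0.6700 = 0.4881.

0.49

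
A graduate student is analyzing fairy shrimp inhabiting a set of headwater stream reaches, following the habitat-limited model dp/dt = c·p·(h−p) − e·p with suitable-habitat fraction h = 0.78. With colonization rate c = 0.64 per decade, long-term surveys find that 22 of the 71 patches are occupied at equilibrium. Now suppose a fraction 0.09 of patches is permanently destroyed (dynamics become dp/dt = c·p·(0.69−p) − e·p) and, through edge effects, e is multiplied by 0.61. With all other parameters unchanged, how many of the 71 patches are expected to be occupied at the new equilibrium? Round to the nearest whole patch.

Observed p* = 22/71 = 0.30986.
Balance c(h−p*) = e gives e = 0.64×(0.78 − 0.30986) = 0.30089.
New p* = 0.69 − e/c = 0.69 − 0.18354/0.64000 = 0.40322.
Expected occupied = 71 × 0.40322 = 28.63 ≈ 29.

29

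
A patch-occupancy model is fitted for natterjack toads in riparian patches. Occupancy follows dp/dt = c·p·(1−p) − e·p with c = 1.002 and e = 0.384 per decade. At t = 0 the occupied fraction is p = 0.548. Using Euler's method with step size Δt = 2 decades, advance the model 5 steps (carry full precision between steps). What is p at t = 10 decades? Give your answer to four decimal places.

Update rule: p ← p + [c·p·(1−p) − e·p]·Δt with Δt = 2.
step 1: Δp = +0.07552, p = 0.62352
step 2: Δp = -0.00844, p = 0.61508
step 3: Δp = +0.00208, p = 0.61716
step 4: Δp = -0.00048, p = 0.61667
step 5: Δp = +0.00011, p = 0.61679

0.6168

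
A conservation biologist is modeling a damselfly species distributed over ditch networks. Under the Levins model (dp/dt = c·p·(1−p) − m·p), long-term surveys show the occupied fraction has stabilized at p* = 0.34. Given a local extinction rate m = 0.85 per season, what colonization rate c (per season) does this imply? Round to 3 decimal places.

At equilibrium c(1−p*) = m, so c = m/(1−p*).
c = 0.85/(1 − 0.34) = 0.85/0.6600 = 1.2879.

1.288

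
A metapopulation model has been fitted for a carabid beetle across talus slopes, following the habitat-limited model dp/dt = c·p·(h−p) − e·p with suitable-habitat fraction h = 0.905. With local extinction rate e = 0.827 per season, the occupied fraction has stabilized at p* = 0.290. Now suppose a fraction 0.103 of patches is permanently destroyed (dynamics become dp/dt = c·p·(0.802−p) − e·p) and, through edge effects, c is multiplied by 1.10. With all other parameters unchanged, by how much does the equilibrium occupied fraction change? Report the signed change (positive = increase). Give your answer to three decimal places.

Balance c(h−p*) = e gives c = e/(0.905 − 0.29000) = 0.827/0.61500 = 1.34472.
New p* = 0.802 − e/c = 0.802 − 0.82700/1.47919 = 0.24291.
Δp* = 0.24291 − 0.29000 = -0.04709.

-0.047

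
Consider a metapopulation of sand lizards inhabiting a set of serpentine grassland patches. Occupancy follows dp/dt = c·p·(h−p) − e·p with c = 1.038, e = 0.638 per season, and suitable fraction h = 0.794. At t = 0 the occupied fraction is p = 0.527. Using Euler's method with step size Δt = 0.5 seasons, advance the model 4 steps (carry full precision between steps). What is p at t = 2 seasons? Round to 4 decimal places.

0.3095

Update rule: p ← p + [c·p·(h−p) − e·p]·Δt with Δt = 0.5.
t = 0.5: p = 0.52700 + (-0.09509) = 0.43191
t = 1: p = 0.43191 + (-0.05661) = 0.37530
t = 1.5: p = 0.37530 + (-0.03817) = 0.33713
t = 2: p = 0.33713 + (-0.02761) = 0.30953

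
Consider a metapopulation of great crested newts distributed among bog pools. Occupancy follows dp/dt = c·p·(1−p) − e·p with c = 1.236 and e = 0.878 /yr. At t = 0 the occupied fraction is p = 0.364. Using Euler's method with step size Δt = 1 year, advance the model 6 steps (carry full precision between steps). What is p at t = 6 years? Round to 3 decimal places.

Update rule: p ← p + [c·p·(1−p) − e·p]·Δt with Δt = 1.
  1  |  dp/dt·Δt = -0.033453  |  p_1 = 0.330547
  2  |  dp/dt·Δt = -0.016711  |  p_2 = 0.313836
  3  |  dp/dt·Δt = -0.009384  |  p_3 = 0.304452
  4  |  dp/dt·Δt = -0.005572  |  p_4 = 0.298880
  5  |  dp/dt·Δt = -0.003412  |  p_5 = 0.295468
  6  |  dp/dt·Δt = -0.002127  |  p_6 = 0.293341

0.293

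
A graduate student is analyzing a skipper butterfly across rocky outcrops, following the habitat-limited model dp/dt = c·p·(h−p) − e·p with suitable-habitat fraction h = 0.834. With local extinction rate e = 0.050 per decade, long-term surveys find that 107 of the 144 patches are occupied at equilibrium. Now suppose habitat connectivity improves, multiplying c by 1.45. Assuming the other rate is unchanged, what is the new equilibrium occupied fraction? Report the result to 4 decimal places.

0.7713

Observed p* = 107/144 = 0.74306.
Balance c(h−p*) = e gives c = e/(0.834 − 0.74306) = 0.050/0.09094 = 0.54981.
New p* = 0.834 − e/c = 0.834 − 0.05000/0.79722 = 0.77128.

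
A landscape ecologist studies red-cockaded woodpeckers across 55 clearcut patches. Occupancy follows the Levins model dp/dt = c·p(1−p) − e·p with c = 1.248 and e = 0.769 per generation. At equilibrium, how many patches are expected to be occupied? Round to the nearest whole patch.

21

p* = 1 − e/c = 1 − 0.769/1.248 = 0.3838.
Expected occupied patches = N × p* = 55 × 0.3838 = 21.11 ≈ 21.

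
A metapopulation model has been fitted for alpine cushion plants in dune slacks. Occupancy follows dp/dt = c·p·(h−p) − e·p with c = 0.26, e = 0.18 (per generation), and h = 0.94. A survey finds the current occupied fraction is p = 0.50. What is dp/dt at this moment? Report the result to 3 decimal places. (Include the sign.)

-0.033

Colonization term: c·p·(h−p) = 0.26×0.50×0.4400 = 0.05720.
Extinction term: e·p = 0.09000.
dp/dt = 0.05720 − 0.09000 = -0.03280.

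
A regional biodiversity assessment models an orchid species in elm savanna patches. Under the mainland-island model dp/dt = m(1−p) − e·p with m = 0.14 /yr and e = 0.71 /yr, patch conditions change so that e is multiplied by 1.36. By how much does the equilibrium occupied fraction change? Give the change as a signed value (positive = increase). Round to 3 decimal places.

Before: p* = 0.14/(0.14+0.71) = 0.1647.
After: m = 0.14, e = 0.9656; p* = 0.14/1.1056 = 0.1266.
Δp* = 0.1266 − 0.1647 = -0.0381.

-0.038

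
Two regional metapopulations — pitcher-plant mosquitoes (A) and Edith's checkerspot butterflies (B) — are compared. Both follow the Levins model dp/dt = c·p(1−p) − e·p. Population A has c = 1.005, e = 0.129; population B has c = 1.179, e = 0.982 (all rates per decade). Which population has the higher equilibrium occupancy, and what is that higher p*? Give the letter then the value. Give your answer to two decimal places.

A: p*_A = 1 − 0.129/1.005 = 0.8716.
B: p*_B = 1 − 0.982/1.179 = 0.1671.
A is higher at 0.8716.

A, 0.87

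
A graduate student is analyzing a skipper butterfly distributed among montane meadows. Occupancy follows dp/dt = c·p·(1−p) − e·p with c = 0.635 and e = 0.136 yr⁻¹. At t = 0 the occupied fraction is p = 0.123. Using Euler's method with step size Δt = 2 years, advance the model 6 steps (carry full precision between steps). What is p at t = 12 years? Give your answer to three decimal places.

Update rule: p ← p + [c·p·(1−p) − e·p]·Δt with Δt = 2.
  1  |  dp/dt·Δt = +0.103540  |  p_1 = 0.226540
  2  |  dp/dt·Δt = +0.160910  |  p_2 = 0.387450
  3  |  dp/dt·Δt = +0.196026  |  p_3 = 0.583476
  4  |  dp/dt·Δt = +0.149945  |  p_4 = 0.733421
  5  |  dp/dt·Δt = +0.048813  |  p_5 = 0.782234
  6  |  dp/dt·Δt = +0.003569  |  p_6 = 0.785803

0.786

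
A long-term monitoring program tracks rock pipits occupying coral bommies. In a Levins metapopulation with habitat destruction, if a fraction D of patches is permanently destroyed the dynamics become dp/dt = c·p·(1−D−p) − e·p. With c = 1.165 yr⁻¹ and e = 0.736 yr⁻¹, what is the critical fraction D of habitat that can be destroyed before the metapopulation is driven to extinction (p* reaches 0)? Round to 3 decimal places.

The nontrivial equilibrium is p* = (1−D) − e/c; extinction occurs when this hits zero.
So D_crit = 1 − e/c = 1 − 0.736/1.165 = 1 − 0.6318 = 0.3682.
Note this equals the original equilibrium occupancy — the Levins extinction-debt result.

0.368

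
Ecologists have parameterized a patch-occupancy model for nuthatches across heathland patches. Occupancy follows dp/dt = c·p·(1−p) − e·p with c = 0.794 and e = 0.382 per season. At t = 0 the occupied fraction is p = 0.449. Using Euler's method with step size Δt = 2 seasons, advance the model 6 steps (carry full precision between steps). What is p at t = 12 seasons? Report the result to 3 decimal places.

0.519

Update rule: p ← p + [c·p·(1−p) − e·p]·Δt with Δt = 2.
  1  |  dp/dt·Δt = +0.049834  |  p_1 = 0.498834
  2  |  dp/dt·Δt = +0.015889  |  p_2 = 0.514723
  3  |  dp/dt·Δt = +0.003408  |  p_3 = 0.518130
  4  |  dp/dt·Δt = +0.000626  |  p_4 = 0.518757
  5  |  dp/dt·Δt = +0.000111  |  p_5 = 0.518868
  6  |  dp/dt·Δt = +0.000020  |  p_6 = 0.518888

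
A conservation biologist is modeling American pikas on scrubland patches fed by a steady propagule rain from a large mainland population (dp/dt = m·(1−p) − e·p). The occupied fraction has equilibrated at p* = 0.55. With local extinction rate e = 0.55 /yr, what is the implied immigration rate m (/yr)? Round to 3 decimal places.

0.672

At equilibrium m(1−p*) = e·p*, so m = e·p*/(1−p*).
m = 0.55 × 0.55 / 0.4500 = 0.3025/0.4500 = 0.6722.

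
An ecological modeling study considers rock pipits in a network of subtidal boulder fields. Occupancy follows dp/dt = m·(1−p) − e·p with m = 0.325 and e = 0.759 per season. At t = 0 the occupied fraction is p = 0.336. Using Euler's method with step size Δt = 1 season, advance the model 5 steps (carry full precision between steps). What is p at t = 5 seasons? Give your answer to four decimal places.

Update rule: p ← p + [m·(1−p) − e·p]·Δt with Δt = 1.
  1  |  dp/dt·Δt = -0.039224  |  p_1 = 0.296776
  2  |  dp/dt·Δt = +0.003295  |  p_2 = 0.300071
  3  |  dp/dt·Δt = -0.000277  |  p_3 = 0.299794
  4  |  dp/dt·Δt = +0.000023  |  p_4 = 0.299817
  5  |  dp/dt·Δt = -0.000002  |  p_5 = 0.299815

0.2998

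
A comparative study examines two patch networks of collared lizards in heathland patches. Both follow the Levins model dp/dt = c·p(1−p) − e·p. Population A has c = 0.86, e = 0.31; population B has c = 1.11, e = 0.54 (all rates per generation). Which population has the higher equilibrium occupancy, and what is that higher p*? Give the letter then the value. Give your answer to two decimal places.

A, 0.64

A: p*_A = 1 − 0.31/0.86 = 0.6395.
B: p*_B = 1 − 0.54/1.11 = 0.5135.
A is higher at 0.6395.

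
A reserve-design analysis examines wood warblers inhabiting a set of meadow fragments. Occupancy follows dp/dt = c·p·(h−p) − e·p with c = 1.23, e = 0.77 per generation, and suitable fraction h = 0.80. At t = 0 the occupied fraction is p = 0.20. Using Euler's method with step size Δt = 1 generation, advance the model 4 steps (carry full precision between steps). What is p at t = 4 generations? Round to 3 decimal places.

0.183

Update rule: p ← p + [c·p·(h−p) − e·p]·Δt with Δt = 1.
p: 0.20000 → 0.19360  (Δp = -0.00640)
p: 0.19360 → 0.18893  (Δp = -0.00467)
p: 0.18893 → 0.18546  (Δp = -0.00347)
p: 0.18546 → 0.18284  (Δp = -0.00262)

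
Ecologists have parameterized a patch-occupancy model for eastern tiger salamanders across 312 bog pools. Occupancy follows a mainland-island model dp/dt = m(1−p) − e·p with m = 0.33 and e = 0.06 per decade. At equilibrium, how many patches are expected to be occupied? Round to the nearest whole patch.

264

p* = m/(m+e) = 0.33/0.3900 = 0.8462.
Expected occupied patches = N × p* = 312 × 0.8462 = 264.00 ≈ 264.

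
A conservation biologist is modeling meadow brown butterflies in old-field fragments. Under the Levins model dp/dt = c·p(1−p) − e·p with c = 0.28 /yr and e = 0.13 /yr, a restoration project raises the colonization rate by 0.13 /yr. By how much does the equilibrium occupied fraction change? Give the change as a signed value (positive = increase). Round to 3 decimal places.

Before: p* = 1 − 0.13/0.28 = 0.5357.
After the change, c = 0.41, e = 0.13, so p* = 1 − 0.13/0.41 = 0.6829.
Δp* = 0.6829 − 0.5357 = +0.1472.

0.147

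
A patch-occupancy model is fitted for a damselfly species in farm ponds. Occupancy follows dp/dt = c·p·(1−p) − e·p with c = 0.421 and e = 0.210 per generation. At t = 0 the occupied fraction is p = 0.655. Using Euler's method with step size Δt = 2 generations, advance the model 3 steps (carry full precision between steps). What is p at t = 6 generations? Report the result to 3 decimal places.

0.521

Update rule: p ← p + [c·p·(1−p) − e·p]·Δt with Δt = 2.
t = 2: p = 0.65500 + (-0.08483) = 0.57017
t = 4: p = 0.57017 + (-0.03312) = 0.53705
t = 6: p = 0.53705 + (-0.01622) = 0.52083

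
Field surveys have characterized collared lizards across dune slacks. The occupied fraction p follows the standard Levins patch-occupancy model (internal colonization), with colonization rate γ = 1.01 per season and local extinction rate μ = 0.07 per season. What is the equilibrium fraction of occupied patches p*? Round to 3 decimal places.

0.931

Setting dp/dt = 0 and dividing through by p* gives γ·(1−p*) = μ.
So p* = 1 − μ/γ = 1 − 0.07/1.01 = 1 − 0.0693 = 0.9307.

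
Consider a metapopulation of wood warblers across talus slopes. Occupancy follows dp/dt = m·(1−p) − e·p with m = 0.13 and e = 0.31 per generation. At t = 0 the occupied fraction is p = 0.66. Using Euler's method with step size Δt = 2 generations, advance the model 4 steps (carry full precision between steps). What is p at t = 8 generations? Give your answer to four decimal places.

Update rule: p ← p + [m·(1−p) − e·p]·Δt with Δt = 2.
p: 0.66000 → 0.33920  (Δp = -0.32080)
p: 0.33920 → 0.30070  (Δp = -0.03850)
p: 0.30070 → 0.29608  (Δp = -0.00462)
p: 0.29608 → 0.29553  (Δp = -0.00055)

0.2955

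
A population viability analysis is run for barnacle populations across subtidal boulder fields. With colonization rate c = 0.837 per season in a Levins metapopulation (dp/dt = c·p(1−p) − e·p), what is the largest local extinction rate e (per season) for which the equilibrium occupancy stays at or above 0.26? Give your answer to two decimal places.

0.62

1 − e/c ≥ 0.26 ⇒ e ≤ c(1 − 0.26) = 0.837 × 0.7400.
e_max = 0.6194.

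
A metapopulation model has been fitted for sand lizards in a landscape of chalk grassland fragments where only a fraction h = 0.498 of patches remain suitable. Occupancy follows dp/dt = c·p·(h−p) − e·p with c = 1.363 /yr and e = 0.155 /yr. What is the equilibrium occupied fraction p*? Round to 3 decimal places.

0.384

Setting dp/dt = 0 and dividing by p* gives c·(h−p*) = e.
So p* = h − e/c = 0.498 − 0.155/1.363 = 0.498 − 0.1137 = 0.3843.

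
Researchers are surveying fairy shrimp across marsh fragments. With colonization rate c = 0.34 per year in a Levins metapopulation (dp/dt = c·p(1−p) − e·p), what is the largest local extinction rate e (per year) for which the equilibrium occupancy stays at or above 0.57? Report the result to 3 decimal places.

0.146

1 − e/c ≥ 0.57 ⇒ e ≤ c(1 − 0.57) = 0.34 × 0.4300.
e_max = 0.1462.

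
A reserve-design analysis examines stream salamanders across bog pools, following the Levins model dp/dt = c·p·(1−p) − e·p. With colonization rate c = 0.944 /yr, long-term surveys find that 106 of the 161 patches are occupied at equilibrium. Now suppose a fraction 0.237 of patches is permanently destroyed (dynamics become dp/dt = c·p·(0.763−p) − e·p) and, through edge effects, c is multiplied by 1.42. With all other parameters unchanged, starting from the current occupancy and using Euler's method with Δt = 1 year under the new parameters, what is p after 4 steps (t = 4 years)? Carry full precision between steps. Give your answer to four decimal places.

Observed p* = 106/161 = 0.65839.
Balance c(1−p*) = e gives e = 0.944×(1 − 0.65839) = 0.32248.
Starting from p₀ = 0.65839; update p ← p + (dp/dt)·Δt with the new parameters.
  1  |  dp/dt·Δt = -0.119991  |  p_1 = 0.538394
  2  |  dp/dt·Δt = -0.011524  |  p_2 = 0.526870
  3  |  dp/dt·Δt = -0.003138  |  p_3 = 0.523731
  4  |  dp/dt·Δt = -0.000916  |  p_4 = 0.522815

0.5228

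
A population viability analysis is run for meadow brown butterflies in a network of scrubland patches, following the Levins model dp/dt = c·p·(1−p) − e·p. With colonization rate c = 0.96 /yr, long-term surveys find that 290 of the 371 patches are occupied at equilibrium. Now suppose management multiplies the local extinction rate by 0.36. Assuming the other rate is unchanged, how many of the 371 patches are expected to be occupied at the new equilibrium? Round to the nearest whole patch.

342

Observed p* = 290/371 = 0.78167.
Balance c(1−p*) = e gives e = 0.96×(1 − 0.78167) = 0.20960.
New p* = 1 − e/c = 1 − 0.07546/0.96000 = 0.92140.
Expected occupied = 371 × 0.92140 = 341.84 ≈ 342.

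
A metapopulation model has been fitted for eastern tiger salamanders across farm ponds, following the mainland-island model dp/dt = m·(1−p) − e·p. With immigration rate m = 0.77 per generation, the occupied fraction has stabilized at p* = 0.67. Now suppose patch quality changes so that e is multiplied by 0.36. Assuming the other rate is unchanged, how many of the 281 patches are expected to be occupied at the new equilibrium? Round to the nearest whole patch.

239

Balance m(1−p*) = e·p* gives e = m(1−p*)/p* = 0.77×0.33000/0.67000 = 0.37925.
New p* = m/(m+e) = 0.77000/(0.77000+0.13653) = 0.84939.
Expected occupied = 281 × 0.84939 = 238.68 ≈ 239.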